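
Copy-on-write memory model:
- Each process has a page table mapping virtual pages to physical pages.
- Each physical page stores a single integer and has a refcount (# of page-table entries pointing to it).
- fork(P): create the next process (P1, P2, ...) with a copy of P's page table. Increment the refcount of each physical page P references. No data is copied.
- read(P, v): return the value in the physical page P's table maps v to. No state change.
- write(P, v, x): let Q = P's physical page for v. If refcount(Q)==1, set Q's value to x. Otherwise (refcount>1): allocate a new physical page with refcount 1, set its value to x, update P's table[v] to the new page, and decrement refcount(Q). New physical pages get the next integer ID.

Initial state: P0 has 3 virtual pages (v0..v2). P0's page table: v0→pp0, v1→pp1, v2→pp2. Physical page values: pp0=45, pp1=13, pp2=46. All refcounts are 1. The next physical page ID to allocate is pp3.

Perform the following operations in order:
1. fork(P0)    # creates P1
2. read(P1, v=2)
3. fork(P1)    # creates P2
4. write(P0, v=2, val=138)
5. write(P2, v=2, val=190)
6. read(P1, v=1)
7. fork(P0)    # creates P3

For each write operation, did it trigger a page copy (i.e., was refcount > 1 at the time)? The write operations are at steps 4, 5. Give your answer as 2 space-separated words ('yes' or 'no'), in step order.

Op 1: fork(P0) -> P1. 3 ppages; refcounts: pp0:2 pp1:2 pp2:2
Op 2: read(P1, v2) -> 46. No state change.
Op 3: fork(P1) -> P2. 3 ppages; refcounts: pp0:3 pp1:3 pp2:3
Op 4: write(P0, v2, 138). refcount(pp2)=3>1 -> COPY to pp3. 4 ppages; refcounts: pp0:3 pp1:3 pp2:2 pp3:1
Op 5: write(P2, v2, 190). refcount(pp2)=2>1 -> COPY to pp4. 5 ppages; refcounts: pp0:3 pp1:3 pp2:1 pp3:1 pp4:1
Op 6: read(P1, v1) -> 13. No state change.
Op 7: fork(P0) -> P3. 5 ppages; refcounts: pp0:4 pp1:4 pp2:1 pp3:2 pp4:1

yes yes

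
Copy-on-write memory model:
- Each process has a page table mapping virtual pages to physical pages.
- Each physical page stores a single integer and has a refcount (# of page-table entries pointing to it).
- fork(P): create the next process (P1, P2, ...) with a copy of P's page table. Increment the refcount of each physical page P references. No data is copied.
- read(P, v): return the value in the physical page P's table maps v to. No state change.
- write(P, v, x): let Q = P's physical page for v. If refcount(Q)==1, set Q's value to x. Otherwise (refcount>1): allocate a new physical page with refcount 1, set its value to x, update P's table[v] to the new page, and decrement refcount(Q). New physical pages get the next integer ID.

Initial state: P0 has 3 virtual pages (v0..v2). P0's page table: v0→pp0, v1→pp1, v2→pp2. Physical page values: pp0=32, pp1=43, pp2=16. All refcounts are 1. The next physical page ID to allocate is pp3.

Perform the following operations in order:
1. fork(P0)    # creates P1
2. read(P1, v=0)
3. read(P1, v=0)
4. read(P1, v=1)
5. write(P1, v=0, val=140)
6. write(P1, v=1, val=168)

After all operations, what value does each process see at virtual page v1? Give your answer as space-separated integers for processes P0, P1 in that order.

Op 1: fork(P0) -> P1. 3 ppages; refcounts: pp0:2 pp1:2 pp2:2
Op 2: read(P1, v0) -> 32. No state change.
Op 3: read(P1, v0) -> 32. No state change.
Op 4: read(P1, v1) -> 43. No state change.
Op 5: write(P1, v0, 140). refcount(pp0)=2>1 -> COPY to pp3. 4 ppages; refcounts: pp0:1 pp1:2 pp2:2 pp3:1
Op 6: write(P1, v1, 168). refcount(pp1)=2>1 -> COPY to pp4. 5 ppages; refcounts: pp0:1 pp1:1 pp2:2 pp3:1 pp4:1
P0: v1 -> pp1 = 43
P1: v1 -> pp4 = 168

Answer: 43 168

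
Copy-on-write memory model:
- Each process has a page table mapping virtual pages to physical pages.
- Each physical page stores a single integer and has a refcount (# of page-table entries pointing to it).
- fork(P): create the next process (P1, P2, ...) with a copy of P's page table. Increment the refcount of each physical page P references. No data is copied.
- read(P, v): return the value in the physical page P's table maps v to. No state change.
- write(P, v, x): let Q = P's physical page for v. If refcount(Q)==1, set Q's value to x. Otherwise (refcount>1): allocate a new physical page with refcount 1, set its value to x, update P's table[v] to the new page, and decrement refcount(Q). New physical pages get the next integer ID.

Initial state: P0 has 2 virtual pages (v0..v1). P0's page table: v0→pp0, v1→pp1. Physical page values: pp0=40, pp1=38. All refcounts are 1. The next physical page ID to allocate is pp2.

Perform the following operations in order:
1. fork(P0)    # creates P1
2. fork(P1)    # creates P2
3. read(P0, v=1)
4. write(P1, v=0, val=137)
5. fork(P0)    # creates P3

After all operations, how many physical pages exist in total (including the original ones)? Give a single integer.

Answer: 3

Derivation:
Op 1: fork(P0) -> P1. 2 ppages; refcounts: pp0:2 pp1:2
Op 2: fork(P1) -> P2. 2 ppages; refcounts: pp0:3 pp1:3
Op 3: read(P0, v1) -> 38. No state change.
Op 4: write(P1, v0, 137). refcount(pp0)=3>1 -> COPY to pp2. 3 ppages; refcounts: pp0:2 pp1:3 pp2:1
Op 5: fork(P0) -> P3. 3 ppages; refcounts: pp0:3 pp1:4 pp2:1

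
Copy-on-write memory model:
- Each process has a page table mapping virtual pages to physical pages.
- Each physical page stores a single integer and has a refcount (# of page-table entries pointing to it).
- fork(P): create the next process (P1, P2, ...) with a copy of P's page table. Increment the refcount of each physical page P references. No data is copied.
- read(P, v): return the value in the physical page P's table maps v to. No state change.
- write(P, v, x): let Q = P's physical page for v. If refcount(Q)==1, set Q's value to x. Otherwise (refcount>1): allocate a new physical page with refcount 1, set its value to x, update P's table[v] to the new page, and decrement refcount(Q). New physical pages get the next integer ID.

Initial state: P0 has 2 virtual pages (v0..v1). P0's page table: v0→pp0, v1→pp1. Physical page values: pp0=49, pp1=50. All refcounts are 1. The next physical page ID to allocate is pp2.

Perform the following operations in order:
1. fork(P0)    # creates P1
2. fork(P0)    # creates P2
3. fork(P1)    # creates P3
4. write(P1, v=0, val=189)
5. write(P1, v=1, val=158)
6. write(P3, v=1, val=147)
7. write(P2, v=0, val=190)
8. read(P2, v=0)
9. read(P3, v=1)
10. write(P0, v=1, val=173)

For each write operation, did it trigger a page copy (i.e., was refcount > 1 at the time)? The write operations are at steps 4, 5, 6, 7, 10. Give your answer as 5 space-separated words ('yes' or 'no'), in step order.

Op 1: fork(P0) -> P1. 2 ppages; refcounts: pp0:2 pp1:2
Op 2: fork(P0) -> P2. 2 ppages; refcounts: pp0:3 pp1:3
Op 3: fork(P1) -> P3. 2 ppages; refcounts: pp0:4 pp1:4
Op 4: write(P1, v0, 189). refcount(pp0)=4>1 -> COPY to pp2. 3 ppages; refcounts: pp0:3 pp1:4 pp2:1
Op 5: write(P1, v1, 158). refcount(pp1)=4>1 -> COPY to pp3. 4 ppages; refcounts: pp0:3 pp1:3 pp2:1 pp3:1
Op 6: write(P3, v1, 147). refcount(pp1)=3>1 -> COPY to pp4. 5 ppages; refcounts: pp0:3 pp1:2 pp2:1 pp3:1 pp4:1
Op 7: write(P2, v0, 190). refcount(pp0)=3>1 -> COPY to pp5. 6 ppages; refcounts: pp0:2 pp1:2 pp2:1 pp3:1 pp4:1 pp5:1
Op 8: read(P2, v0) -> 190. No state change.
Op 9: read(P3, v1) -> 147. No state change.
Op 10: write(P0, v1, 173). refcount(pp1)=2>1 -> COPY to pp6. 7 ppages; refcounts: pp0:2 pp1:1 pp2:1 pp3:1 pp4:1 pp5:1 pp6:1

yes yes yes yes yes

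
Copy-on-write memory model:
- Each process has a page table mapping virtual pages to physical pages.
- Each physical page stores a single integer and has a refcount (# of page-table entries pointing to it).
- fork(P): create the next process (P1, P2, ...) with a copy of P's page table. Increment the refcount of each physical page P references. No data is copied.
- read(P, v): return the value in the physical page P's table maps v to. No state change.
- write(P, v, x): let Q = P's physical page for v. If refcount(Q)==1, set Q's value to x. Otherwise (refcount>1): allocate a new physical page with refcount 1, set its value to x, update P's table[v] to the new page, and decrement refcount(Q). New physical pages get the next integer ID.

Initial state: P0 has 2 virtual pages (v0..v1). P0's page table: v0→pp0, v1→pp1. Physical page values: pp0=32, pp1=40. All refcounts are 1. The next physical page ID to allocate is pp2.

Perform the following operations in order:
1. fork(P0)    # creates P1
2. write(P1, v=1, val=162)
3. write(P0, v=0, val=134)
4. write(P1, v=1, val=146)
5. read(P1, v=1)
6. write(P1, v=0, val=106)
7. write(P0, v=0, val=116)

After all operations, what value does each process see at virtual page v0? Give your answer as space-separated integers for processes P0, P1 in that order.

Op 1: fork(P0) -> P1. 2 ppages; refcounts: pp0:2 pp1:2
Op 2: write(P1, v1, 162). refcount(pp1)=2>1 -> COPY to pp2. 3 ppages; refcounts: pp0:2 pp1:1 pp2:1
Op 3: write(P0, v0, 134). refcount(pp0)=2>1 -> COPY to pp3. 4 ppages; refcounts: pp0:1 pp1:1 pp2:1 pp3:1
Op 4: write(P1, v1, 146). refcount(pp2)=1 -> write in place. 4 ppages; refcounts: pp0:1 pp1:1 pp2:1 pp3:1
Op 5: read(P1, v1) -> 146. No state change.
Op 6: write(P1, v0, 106). refcount(pp0)=1 -> write in place. 4 ppages; refcounts: pp0:1 pp1:1 pp2:1 pp3:1
Op 7: write(P0, v0, 116). refcount(pp3)=1 -> write in place. 4 ppages; refcounts: pp0:1 pp1:1 pp2:1 pp3:1
P0: v0 -> pp3 = 116
P1: v0 -> pp0 = 106

Answer: 116 106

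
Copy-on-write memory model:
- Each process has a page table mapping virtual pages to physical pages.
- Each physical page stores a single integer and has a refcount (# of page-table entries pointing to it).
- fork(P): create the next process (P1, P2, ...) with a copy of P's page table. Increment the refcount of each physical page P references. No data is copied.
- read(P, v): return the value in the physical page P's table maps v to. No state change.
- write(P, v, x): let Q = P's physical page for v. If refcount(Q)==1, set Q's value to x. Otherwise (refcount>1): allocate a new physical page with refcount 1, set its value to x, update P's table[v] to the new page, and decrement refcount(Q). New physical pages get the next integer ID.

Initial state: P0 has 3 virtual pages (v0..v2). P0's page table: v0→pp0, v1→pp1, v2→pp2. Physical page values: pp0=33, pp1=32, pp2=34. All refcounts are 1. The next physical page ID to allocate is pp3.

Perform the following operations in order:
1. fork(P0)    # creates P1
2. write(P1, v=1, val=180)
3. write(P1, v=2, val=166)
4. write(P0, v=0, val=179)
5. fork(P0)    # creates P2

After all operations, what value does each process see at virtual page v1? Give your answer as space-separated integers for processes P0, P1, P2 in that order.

Answer: 32 180 32

Derivation:
Op 1: fork(P0) -> P1. 3 ppages; refcounts: pp0:2 pp1:2 pp2:2
Op 2: write(P1, v1, 180). refcount(pp1)=2>1 -> COPY to pp3. 4 ppages; refcounts: pp0:2 pp1:1 pp2:2 pp3:1
Op 3: write(P1, v2, 166). refcount(pp2)=2>1 -> COPY to pp4. 5 ppages; refcounts: pp0:2 pp1:1 pp2:1 pp3:1 pp4:1
Op 4: write(P0, v0, 179). refcount(pp0)=2>1 -> COPY to pp5. 6 ppages; refcounts: pp0:1 pp1:1 pp2:1 pp3:1 pp4:1 pp5:1
Op 5: fork(P0) -> P2. 6 ppages; refcounts: pp0:1 pp1:2 pp2:2 pp3:1 pp4:1 pp5:2
P0: v1 -> pp1 = 32
P1: v1 -> pp3 = 180
P2: v1 -> pp1 = 32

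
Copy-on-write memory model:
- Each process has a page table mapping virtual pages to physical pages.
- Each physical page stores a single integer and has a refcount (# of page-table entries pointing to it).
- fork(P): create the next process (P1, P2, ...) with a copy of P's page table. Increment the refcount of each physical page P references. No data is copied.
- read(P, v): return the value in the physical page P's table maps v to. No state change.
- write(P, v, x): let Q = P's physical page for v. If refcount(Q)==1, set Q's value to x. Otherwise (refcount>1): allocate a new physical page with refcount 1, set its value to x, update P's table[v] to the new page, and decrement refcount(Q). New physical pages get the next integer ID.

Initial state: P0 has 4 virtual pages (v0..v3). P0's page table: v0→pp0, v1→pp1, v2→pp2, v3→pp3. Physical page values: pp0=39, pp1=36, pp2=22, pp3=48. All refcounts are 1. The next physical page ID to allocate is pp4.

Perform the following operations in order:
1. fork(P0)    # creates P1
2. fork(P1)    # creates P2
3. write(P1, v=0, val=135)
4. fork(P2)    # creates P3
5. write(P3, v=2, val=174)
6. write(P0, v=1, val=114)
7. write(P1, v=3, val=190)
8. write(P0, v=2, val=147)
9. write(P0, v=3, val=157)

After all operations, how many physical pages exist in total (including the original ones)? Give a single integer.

Answer: 10

Derivation:
Op 1: fork(P0) -> P1. 4 ppages; refcounts: pp0:2 pp1:2 pp2:2 pp3:2
Op 2: fork(P1) -> P2. 4 ppages; refcounts: pp0:3 pp1:3 pp2:3 pp3:3
Op 3: write(P1, v0, 135). refcount(pp0)=3>1 -> COPY to pp4. 5 ppages; refcounts: pp0:2 pp1:3 pp2:3 pp3:3 pp4:1
Op 4: fork(P2) -> P3. 5 ppages; refcounts: pp0:3 pp1:4 pp2:4 pp3:4 pp4:1
Op 5: write(P3, v2, 174). refcount(pp2)=4>1 -> COPY to pp5. 6 ppages; refcounts: pp0:3 pp1:4 pp2:3 pp3:4 pp4:1 pp5:1
Op 6: write(P0, v1, 114). refcount(pp1)=4>1 -> COPY to pp6. 7 ppages; refcounts: pp0:3 pp1:3 pp2:3 pp3:4 pp4:1 pp5:1 pp6:1
Op 7: write(P1, v3, 190). refcount(pp3)=4>1 -> COPY to pp7. 8 ppages; refcounts: pp0:3 pp1:3 pp2:3 pp3:3 pp4:1 pp5:1 pp6:1 pp7:1
Op 8: write(P0, v2, 147). refcount(pp2)=3>1 -> COPY to pp8. 9 ppages; refcounts: pp0:3 pp1:3 pp2:2 pp3:3 pp4:1 pp5:1 pp6:1 pp7:1 pp8:1
Op 9: write(P0, v3, 157). refcount(pp3)=3>1 -> COPY to pp9. 10 ppages; refcounts: pp0:3 pp1:3 pp2:2 pp3:2 pp4:1 pp5:1 pp6:1 pp7:1 pp8:1 pp9:1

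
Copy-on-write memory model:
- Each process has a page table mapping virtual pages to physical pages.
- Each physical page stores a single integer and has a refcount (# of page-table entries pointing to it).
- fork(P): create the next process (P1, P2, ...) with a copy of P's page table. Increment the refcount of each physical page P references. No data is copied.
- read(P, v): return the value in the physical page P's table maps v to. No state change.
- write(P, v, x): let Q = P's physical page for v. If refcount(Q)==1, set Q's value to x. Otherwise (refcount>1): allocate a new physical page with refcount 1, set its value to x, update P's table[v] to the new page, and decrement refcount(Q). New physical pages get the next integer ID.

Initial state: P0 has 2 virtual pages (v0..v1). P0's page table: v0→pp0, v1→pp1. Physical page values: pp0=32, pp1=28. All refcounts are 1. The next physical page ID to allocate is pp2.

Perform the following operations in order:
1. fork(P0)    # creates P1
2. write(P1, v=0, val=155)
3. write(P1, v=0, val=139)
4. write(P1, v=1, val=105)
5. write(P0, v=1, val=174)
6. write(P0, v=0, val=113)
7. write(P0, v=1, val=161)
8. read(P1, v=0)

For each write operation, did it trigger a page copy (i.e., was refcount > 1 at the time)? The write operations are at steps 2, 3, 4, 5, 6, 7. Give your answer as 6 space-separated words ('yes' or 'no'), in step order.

Op 1: fork(P0) -> P1. 2 ppages; refcounts: pp0:2 pp1:2
Op 2: write(P1, v0, 155). refcount(pp0)=2>1 -> COPY to pp2. 3 ppages; refcounts: pp0:1 pp1:2 pp2:1
Op 3: write(P1, v0, 139). refcount(pp2)=1 -> write in place. 3 ppages; refcounts: pp0:1 pp1:2 pp2:1
Op 4: write(P1, v1, 105). refcount(pp1)=2>1 -> COPY to pp3. 4 ppages; refcounts: pp0:1 pp1:1 pp2:1 pp3:1
Op 5: write(P0, v1, 174). refcount(pp1)=1 -> write in place. 4 ppages; refcounts: pp0:1 pp1:1 pp2:1 pp3:1
Op 6: write(P0, v0, 113). refcount(pp0)=1 -> write in place. 4 ppages; refcounts: pp0:1 pp1:1 pp2:1 pp3:1
Op 7: write(P0, v1, 161). refcount(pp1)=1 -> write in place. 4 ppages; refcounts: pp0:1 pp1:1 pp2:1 pp3:1
Op 8: read(P1, v0) -> 139. No state change.

yes no yes no no no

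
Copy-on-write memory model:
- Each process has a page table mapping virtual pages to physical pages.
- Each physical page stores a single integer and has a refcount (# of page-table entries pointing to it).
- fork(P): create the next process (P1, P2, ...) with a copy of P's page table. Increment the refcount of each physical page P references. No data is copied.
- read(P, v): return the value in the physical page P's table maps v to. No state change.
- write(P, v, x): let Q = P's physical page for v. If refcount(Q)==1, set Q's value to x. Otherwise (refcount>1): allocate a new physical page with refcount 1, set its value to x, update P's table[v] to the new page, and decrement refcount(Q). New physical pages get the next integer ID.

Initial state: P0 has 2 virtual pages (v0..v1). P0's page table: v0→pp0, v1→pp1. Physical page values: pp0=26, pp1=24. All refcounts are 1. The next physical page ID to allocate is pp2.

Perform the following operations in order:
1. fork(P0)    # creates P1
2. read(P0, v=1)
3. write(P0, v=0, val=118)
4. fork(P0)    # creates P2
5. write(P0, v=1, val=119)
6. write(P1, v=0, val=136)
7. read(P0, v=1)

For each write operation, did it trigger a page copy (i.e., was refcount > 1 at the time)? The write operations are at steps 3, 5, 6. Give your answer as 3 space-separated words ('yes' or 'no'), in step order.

Op 1: fork(P0) -> P1. 2 ppages; refcounts: pp0:2 pp1:2
Op 2: read(P0, v1) -> 24. No state change.
Op 3: write(P0, v0, 118). refcount(pp0)=2>1 -> COPY to pp2. 3 ppages; refcounts: pp0:1 pp1:2 pp2:1
Op 4: fork(P0) -> P2. 3 ppages; refcounts: pp0:1 pp1:3 pp2:2
Op 5: write(P0, v1, 119). refcount(pp1)=3>1 -> COPY to pp3. 4 ppages; refcounts: pp0:1 pp1:2 pp2:2 pp3:1
Op 6: write(P1, v0, 136). refcount(pp0)=1 -> write in place. 4 ppages; refcounts: pp0:1 pp1:2 pp2:2 pp3:1
Op 7: read(P0, v1) -> 119. No state change.

yes yes no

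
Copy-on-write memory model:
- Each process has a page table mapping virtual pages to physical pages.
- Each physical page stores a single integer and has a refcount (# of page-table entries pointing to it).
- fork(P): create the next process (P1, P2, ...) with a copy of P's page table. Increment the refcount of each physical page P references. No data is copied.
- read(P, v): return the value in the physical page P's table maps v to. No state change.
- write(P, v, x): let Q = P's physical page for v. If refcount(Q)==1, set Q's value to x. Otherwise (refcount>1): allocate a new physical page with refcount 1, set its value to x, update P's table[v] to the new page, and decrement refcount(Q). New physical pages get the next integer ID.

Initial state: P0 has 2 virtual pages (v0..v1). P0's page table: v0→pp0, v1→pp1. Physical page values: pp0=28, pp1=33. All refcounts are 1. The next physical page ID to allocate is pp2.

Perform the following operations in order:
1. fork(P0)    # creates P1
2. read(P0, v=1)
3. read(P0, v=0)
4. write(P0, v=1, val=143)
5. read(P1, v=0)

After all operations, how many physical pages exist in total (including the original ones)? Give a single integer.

Op 1: fork(P0) -> P1. 2 ppages; refcounts: pp0:2 pp1:2
Op 2: read(P0, v1) -> 33. No state change.
Op 3: read(P0, v0) -> 28. No state change.
Op 4: write(P0, v1, 143). refcount(pp1)=2>1 -> COPY to pp2. 3 ppages; refcounts: pp0:2 pp1:1 pp2:1
Op 5: read(P1, v0) -> 28. No state change.

Answer: 3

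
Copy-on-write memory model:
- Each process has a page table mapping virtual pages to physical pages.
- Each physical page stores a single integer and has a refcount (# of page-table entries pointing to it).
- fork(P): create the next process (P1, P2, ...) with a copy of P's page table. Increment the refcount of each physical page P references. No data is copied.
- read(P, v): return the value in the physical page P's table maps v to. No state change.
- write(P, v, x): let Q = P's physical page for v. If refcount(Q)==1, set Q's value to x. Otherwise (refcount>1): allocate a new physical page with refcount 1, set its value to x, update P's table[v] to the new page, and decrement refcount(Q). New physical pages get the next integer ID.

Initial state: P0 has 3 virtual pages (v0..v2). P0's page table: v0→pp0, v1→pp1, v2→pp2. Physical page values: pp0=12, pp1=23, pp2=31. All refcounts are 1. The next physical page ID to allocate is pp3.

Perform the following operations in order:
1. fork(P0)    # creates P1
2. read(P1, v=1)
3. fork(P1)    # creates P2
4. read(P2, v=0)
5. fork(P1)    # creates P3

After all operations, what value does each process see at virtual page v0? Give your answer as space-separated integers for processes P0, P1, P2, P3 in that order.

Op 1: fork(P0) -> P1. 3 ppages; refcounts: pp0:2 pp1:2 pp2:2
Op 2: read(P1, v1) -> 23. No state change.
Op 3: fork(P1) -> P2. 3 ppages; refcounts: pp0:3 pp1:3 pp2:3
Op 4: read(P2, v0) -> 12. No state change.
Op 5: fork(P1) -> P3. 3 ppages; refcounts: pp0:4 pp1:4 pp2:4
P0: v0 -> pp0 = 12
P1: v0 -> pp0 = 12
P2: v0 -> pp0 = 12
P3: v0 -> pp0 = 12

Answer: 12 12 12 12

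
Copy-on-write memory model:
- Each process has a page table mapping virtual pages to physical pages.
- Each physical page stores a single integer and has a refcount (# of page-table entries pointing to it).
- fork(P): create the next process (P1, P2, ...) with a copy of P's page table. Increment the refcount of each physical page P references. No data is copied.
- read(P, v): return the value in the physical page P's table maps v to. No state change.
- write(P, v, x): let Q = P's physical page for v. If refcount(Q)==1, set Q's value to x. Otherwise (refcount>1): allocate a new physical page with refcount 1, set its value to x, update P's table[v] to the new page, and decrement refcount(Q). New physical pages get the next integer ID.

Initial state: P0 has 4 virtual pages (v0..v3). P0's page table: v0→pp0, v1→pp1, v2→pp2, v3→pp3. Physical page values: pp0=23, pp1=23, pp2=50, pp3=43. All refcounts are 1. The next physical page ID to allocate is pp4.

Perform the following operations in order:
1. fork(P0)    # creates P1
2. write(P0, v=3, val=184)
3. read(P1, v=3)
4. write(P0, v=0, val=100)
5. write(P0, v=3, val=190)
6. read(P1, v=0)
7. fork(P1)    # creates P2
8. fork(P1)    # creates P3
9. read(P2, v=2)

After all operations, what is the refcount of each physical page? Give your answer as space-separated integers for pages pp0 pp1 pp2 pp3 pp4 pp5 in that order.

Answer: 3 4 4 3 1 1

Derivation:
Op 1: fork(P0) -> P1. 4 ppages; refcounts: pp0:2 pp1:2 pp2:2 pp3:2
Op 2: write(P0, v3, 184). refcount(pp3)=2>1 -> COPY to pp4. 5 ppages; refcounts: pp0:2 pp1:2 pp2:2 pp3:1 pp4:1
Op 3: read(P1, v3) -> 43. No state change.
Op 4: write(P0, v0, 100). refcount(pp0)=2>1 -> COPY to pp5. 6 ppages; refcounts: pp0:1 pp1:2 pp2:2 pp3:1 pp4:1 pp5:1
Op 5: write(P0, v3, 190). refcount(pp4)=1 -> write in place. 6 ppages; refcounts: pp0:1 pp1:2 pp2:2 pp3:1 pp4:1 pp5:1
Op 6: read(P1, v0) -> 23. No state change.
Op 7: fork(P1) -> P2. 6 ppages; refcounts: pp0:2 pp1:3 pp2:3 pp3:2 pp4:1 pp5:1
Op 8: fork(P1) -> P3. 6 ppages; refcounts: pp0:3 pp1:4 pp2:4 pp3:3 pp4:1 pp5:1
Op 9: read(P2, v2) -> 50. No state change.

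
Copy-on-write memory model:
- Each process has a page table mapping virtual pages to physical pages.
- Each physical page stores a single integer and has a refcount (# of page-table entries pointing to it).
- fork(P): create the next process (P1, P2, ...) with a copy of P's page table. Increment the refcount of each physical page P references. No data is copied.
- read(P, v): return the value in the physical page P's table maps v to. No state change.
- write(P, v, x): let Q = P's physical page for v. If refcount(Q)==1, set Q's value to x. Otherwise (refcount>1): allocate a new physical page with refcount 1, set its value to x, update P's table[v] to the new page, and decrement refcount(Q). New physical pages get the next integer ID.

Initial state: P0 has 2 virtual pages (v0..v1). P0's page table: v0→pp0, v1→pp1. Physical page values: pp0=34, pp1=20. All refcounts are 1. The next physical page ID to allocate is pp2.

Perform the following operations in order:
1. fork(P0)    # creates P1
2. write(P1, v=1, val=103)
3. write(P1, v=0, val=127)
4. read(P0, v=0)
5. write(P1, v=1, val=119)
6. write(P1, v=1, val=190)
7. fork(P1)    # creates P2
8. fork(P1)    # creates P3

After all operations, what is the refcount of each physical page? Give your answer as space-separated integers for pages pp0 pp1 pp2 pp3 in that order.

Op 1: fork(P0) -> P1. 2 ppages; refcounts: pp0:2 pp1:2
Op 2: write(P1, v1, 103). refcount(pp1)=2>1 -> COPY to pp2. 3 ppages; refcounts: pp0:2 pp1:1 pp2:1
Op 3: write(P1, v0, 127). refcount(pp0)=2>1 -> COPY to pp3. 4 ppages; refcounts: pp0:1 pp1:1 pp2:1 pp3:1
Op 4: read(P0, v0) -> 34. No state change.
Op 5: write(P1, v1, 119). refcount(pp2)=1 -> write in place. 4 ppages; refcounts: pp0:1 pp1:1 pp2:1 pp3:1
Op 6: write(P1, v1, 190). refcount(pp2)=1 -> write in place. 4 ppages; refcounts: pp0:1 pp1:1 pp2:1 pp3:1
Op 7: fork(P1) -> P2. 4 ppages; refcounts: pp0:1 pp1:1 pp2:2 pp3:2
Op 8: fork(P1) -> P3. 4 ppages; refcounts: pp0:1 pp1:1 pp2:3 pp3:3

Answer: 1 1 3 3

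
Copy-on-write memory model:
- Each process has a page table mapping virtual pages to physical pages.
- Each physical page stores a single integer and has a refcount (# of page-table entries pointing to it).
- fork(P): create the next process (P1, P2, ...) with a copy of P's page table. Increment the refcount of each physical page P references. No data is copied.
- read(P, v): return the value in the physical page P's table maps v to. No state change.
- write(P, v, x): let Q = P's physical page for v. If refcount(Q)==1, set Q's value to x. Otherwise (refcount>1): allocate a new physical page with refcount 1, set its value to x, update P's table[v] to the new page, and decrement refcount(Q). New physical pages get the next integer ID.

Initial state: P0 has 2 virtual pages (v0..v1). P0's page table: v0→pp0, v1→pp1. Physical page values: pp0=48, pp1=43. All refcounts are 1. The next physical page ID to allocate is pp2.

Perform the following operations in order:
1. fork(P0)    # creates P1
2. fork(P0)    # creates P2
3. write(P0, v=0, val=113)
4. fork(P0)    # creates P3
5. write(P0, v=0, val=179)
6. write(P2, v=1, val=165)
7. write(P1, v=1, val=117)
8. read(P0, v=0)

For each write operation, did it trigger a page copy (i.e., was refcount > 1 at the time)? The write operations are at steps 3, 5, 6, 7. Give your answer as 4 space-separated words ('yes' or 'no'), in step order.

Op 1: fork(P0) -> P1. 2 ppages; refcounts: pp0:2 pp1:2
Op 2: fork(P0) -> P2. 2 ppages; refcounts: pp0:3 pp1:3
Op 3: write(P0, v0, 113). refcount(pp0)=3>1 -> COPY to pp2. 3 ppages; refcounts: pp0:2 pp1:3 pp2:1
Op 4: fork(P0) -> P3. 3 ppages; refcounts: pp0:2 pp1:4 pp2:2
Op 5: write(P0, v0, 179). refcount(pp2)=2>1 -> COPY to pp3. 4 ppages; refcounts: pp0:2 pp1:4 pp2:1 pp3:1
Op 6: write(P2, v1, 165). refcount(pp1)=4>1 -> COPY to pp4. 5 ppages; refcounts: pp0:2 pp1:3 pp2:1 pp3:1 pp4:1
Op 7: write(P1, v1, 117). refcount(pp1)=3>1 -> COPY to pp5. 6 ppages; refcounts: pp0:2 pp1:2 pp2:1 pp3:1 pp4:1 pp5:1
Op 8: read(P0, v0) -> 179. No state change.

yes yes yes yes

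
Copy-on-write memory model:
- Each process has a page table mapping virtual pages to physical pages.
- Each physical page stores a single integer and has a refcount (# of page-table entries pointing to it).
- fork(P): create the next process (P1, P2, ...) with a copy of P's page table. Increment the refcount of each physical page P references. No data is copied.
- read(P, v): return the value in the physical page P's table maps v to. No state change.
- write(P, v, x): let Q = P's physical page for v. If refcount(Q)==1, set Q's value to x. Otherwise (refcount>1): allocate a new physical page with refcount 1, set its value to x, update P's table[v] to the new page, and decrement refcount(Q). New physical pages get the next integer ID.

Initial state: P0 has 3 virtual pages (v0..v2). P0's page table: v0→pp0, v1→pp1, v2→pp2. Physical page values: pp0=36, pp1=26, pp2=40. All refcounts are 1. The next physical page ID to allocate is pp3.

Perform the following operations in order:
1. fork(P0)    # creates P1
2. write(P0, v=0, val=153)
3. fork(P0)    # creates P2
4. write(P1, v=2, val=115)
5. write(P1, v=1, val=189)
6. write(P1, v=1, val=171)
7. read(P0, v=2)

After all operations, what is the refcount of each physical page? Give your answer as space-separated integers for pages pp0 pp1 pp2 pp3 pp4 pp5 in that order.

Answer: 1 2 2 2 1 1

Derivation:
Op 1: fork(P0) -> P1. 3 ppages; refcounts: pp0:2 pp1:2 pp2:2
Op 2: write(P0, v0, 153). refcount(pp0)=2>1 -> COPY to pp3. 4 ppages; refcounts: pp0:1 pp1:2 pp2:2 pp3:1
Op 3: fork(P0) -> P2. 4 ppages; refcounts: pp0:1 pp1:3 pp2:3 pp3:2
Op 4: write(P1, v2, 115). refcount(pp2)=3>1 -> COPY to pp4. 5 ppages; refcounts: pp0:1 pp1:3 pp2:2 pp3:2 pp4:1
Op 5: write(P1, v1, 189). refcount(pp1)=3>1 -> COPY to pp5. 6 ppages; refcounts: pp0:1 pp1:2 pp2:2 pp3:2 pp4:1 pp5:1
Op 6: write(P1, v1, 171). refcount(pp5)=1 -> write in place. 6 ppages; refcounts: pp0:1 pp1:2 pp2:2 pp3:2 pp4:1 pp5:1
Op 7: read(P0, v2) -> 40. No state change.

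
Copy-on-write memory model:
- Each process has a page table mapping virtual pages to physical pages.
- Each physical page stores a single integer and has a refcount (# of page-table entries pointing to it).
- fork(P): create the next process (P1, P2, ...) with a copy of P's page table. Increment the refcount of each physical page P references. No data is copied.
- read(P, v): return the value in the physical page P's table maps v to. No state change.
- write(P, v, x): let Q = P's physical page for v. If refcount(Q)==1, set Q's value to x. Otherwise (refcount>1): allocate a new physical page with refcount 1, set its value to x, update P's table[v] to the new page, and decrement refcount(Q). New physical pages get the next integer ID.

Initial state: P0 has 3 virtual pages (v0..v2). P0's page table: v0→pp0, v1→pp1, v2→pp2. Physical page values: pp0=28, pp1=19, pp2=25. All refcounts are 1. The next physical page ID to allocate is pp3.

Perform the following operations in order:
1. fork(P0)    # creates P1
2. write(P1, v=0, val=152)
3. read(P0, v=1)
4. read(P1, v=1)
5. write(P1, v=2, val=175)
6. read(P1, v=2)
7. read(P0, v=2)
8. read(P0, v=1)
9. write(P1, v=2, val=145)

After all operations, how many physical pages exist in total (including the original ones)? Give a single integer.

Op 1: fork(P0) -> P1. 3 ppages; refcounts: pp0:2 pp1:2 pp2:2
Op 2: write(P1, v0, 152). refcount(pp0)=2>1 -> COPY to pp3. 4 ppages; refcounts: pp0:1 pp1:2 pp2:2 pp3:1
Op 3: read(P0, v1) -> 19. No state change.
Op 4: read(P1, v1) -> 19. No state change.
Op 5: write(P1, v2, 175). refcount(pp2)=2>1 -> COPY to pp4. 5 ppages; refcounts: pp0:1 pp1:2 pp2:1 pp3:1 pp4:1
Op 6: read(P1, v2) -> 175. No state change.
Op 7: read(P0, v2) -> 25. No state change.
Op 8: read(P0, v1) -> 19. No state change.
Op 9: write(P1, v2, 145). refcount(pp4)=1 -> write in place. 5 ppages; refcounts: pp0:1 pp1:2 pp2:1 pp3:1 pp4:1

Answer: 5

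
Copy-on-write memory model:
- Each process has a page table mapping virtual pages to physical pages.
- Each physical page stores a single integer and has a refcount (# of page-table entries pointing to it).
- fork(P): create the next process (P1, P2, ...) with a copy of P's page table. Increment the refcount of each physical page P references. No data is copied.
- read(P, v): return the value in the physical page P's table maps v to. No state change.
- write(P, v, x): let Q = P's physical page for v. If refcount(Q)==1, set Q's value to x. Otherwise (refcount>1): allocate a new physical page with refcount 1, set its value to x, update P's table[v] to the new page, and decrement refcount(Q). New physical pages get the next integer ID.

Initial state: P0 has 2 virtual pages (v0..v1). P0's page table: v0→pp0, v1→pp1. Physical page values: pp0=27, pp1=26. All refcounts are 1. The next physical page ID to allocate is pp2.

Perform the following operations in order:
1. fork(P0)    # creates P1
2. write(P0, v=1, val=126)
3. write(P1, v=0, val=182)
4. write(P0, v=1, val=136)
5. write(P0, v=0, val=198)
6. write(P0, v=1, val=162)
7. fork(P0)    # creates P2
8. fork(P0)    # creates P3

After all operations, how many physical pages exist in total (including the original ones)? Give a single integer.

Op 1: fork(P0) -> P1. 2 ppages; refcounts: pp0:2 pp1:2
Op 2: write(P0, v1, 126). refcount(pp1)=2>1 -> COPY to pp2. 3 ppages; refcounts: pp0:2 pp1:1 pp2:1
Op 3: write(P1, v0, 182). refcount(pp0)=2>1 -> COPY to pp3. 4 ppages; refcounts: pp0:1 pp1:1 pp2:1 pp3:1
Op 4: write(P0, v1, 136). refcount(pp2)=1 -> write in place. 4 ppages; refcounts: pp0:1 pp1:1 pp2:1 pp3:1
Op 5: write(P0, v0, 198). refcount(pp0)=1 -> write in place. 4 ppages; refcounts: pp0:1 pp1:1 pp2:1 pp3:1
Op 6: write(P0, v1, 162). refcount(pp2)=1 -> write in place. 4 ppages; refcounts: pp0:1 pp1:1 pp2:1 pp3:1
Op 7: fork(P0) -> P2. 4 ppages; refcounts: pp0:2 pp1:1 pp2:2 pp3:1
Op 8: fork(P0) -> P3. 4 ppages; refcounts: pp0:3 pp1:1 pp2:3 pp3:1

Answer: 4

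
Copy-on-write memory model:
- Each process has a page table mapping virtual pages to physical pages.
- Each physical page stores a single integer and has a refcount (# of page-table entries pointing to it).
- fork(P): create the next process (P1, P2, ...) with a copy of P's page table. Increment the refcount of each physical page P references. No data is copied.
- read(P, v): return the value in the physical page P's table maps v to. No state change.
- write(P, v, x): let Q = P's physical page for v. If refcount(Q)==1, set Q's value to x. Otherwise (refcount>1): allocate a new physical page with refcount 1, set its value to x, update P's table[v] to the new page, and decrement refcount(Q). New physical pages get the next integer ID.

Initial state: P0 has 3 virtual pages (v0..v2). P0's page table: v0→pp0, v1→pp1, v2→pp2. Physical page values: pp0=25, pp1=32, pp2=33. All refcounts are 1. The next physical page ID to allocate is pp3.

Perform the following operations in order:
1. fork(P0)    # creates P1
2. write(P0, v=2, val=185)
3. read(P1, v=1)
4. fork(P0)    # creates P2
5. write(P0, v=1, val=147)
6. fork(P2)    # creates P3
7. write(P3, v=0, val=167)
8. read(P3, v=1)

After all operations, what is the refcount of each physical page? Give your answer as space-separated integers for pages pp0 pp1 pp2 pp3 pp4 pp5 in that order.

Answer: 3 3 1 3 1 1

Derivation:
Op 1: fork(P0) -> P1. 3 ppages; refcounts: pp0:2 pp1:2 pp2:2
Op 2: write(P0, v2, 185). refcount(pp2)=2>1 -> COPY to pp3. 4 ppages; refcounts: pp0:2 pp1:2 pp2:1 pp3:1
Op 3: read(P1, v1) -> 32. No state change.
Op 4: fork(P0) -> P2. 4 ppages; refcounts: pp0:3 pp1:3 pp2:1 pp3:2
Op 5: write(P0, v1, 147). refcount(pp1)=3>1 -> COPY to pp4. 5 ppages; refcounts: pp0:3 pp1:2 pp2:1 pp3:2 pp4:1
Op 6: fork(P2) -> P3. 5 ppages; refcounts: pp0:4 pp1:3 pp2:1 pp3:3 pp4:1
Op 7: write(P3, v0, 167). refcount(pp0)=4>1 -> COPY to pp5. 6 ppages; refcounts: pp0:3 pp1:3 pp2:1 pp3:3 pp4:1 pp5:1
Op 8: read(P3, v1) -> 32. No state change.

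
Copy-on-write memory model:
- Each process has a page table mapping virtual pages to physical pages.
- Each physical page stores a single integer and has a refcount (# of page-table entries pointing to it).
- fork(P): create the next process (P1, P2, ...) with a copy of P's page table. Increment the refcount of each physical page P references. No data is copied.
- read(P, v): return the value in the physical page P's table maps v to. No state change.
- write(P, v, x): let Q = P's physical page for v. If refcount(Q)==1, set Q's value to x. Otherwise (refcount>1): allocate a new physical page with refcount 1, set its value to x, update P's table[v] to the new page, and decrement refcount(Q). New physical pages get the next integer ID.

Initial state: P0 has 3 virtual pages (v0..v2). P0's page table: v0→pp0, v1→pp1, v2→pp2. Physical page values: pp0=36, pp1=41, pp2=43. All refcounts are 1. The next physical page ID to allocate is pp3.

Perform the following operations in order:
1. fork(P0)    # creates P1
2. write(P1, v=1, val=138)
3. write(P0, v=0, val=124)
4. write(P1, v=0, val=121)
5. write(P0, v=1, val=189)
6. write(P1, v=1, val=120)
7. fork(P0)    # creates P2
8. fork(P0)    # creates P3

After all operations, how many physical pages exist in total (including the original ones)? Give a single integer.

Answer: 5

Derivation:
Op 1: fork(P0) -> P1. 3 ppages; refcounts: pp0:2 pp1:2 pp2:2
Op 2: write(P1, v1, 138). refcount(pp1)=2>1 -> COPY to pp3. 4 ppages; refcounts: pp0:2 pp1:1 pp2:2 pp3:1
Op 3: write(P0, v0, 124). refcount(pp0)=2>1 -> COPY to pp4. 5 ppages; refcounts: pp0:1 pp1:1 pp2:2 pp3:1 pp4:1
Op 4: write(P1, v0, 121). refcount(pp0)=1 -> write in place. 5 ppages; refcounts: pp0:1 pp1:1 pp2:2 pp3:1 pp4:1
Op 5: write(P0, v1, 189). refcount(pp1)=1 -> write in place. 5 ppages; refcounts: pp0:1 pp1:1 pp2:2 pp3:1 pp4:1
Op 6: write(P1, v1, 120). refcount(pp3)=1 -> write in place. 5 ppages; refcounts: pp0:1 pp1:1 pp2:2 pp3:1 pp4:1
Op 7: fork(P0) -> P2. 5 ppages; refcounts: pp0:1 pp1:2 pp2:3 pp3:1 pp4:2
Op 8: fork(P0) -> P3. 5 ppages; refcounts: pp0:1 pp1:3 pp2:4 pp3:1 pp4:3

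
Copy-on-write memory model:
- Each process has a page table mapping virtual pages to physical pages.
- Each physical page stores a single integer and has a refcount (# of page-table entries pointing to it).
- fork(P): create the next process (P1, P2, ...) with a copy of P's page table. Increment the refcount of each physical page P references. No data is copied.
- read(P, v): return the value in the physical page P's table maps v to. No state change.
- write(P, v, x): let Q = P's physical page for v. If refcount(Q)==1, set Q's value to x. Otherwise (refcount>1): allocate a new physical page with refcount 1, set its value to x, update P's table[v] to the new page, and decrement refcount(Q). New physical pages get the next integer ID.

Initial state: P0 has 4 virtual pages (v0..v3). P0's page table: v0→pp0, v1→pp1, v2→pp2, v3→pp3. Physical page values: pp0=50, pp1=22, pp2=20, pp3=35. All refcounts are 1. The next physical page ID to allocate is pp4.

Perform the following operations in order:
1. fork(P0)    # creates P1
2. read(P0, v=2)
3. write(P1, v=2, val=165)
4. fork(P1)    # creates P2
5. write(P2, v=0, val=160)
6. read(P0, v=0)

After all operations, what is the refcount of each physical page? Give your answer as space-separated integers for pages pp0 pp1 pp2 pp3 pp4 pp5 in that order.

Op 1: fork(P0) -> P1. 4 ppages; refcounts: pp0:2 pp1:2 pp2:2 pp3:2
Op 2: read(P0, v2) -> 20. No state change.
Op 3: write(P1, v2, 165). refcount(pp2)=2>1 -> COPY to pp4. 5 ppages; refcounts: pp0:2 pp1:2 pp2:1 pp3:2 pp4:1
Op 4: fork(P1) -> P2. 5 ppages; refcounts: pp0:3 pp1:3 pp2:1 pp3:3 pp4:2
Op 5: write(P2, v0, 160). refcount(pp0)=3>1 -> COPY to pp5. 6 ppages; refcounts: pp0:2 pp1:3 pp2:1 pp3:3 pp4:2 pp5:1
Op 6: read(P0, v0) -> 50. No state change.

Answer: 2 3 1 3 2 1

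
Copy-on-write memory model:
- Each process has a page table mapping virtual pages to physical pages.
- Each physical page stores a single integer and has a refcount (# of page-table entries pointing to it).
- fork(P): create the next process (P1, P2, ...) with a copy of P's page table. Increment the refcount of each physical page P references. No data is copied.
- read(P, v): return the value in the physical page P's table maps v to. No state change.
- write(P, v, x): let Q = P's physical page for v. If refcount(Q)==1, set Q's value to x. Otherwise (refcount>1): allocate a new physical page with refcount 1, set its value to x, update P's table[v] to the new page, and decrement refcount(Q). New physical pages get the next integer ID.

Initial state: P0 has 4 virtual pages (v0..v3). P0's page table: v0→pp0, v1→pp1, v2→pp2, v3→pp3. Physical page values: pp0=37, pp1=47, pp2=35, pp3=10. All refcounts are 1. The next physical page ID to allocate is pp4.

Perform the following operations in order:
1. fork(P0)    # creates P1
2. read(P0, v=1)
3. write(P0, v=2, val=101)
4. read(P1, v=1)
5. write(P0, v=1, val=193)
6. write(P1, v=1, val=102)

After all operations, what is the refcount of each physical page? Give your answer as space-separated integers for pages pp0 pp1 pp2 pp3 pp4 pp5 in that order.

Op 1: fork(P0) -> P1. 4 ppages; refcounts: pp0:2 pp1:2 pp2:2 pp3:2
Op 2: read(P0, v1) -> 47. No state change.
Op 3: write(P0, v2, 101). refcount(pp2)=2>1 -> COPY to pp4. 5 ppages; refcounts: pp0:2 pp1:2 pp2:1 pp3:2 pp4:1
Op 4: read(P1, v1) -> 47. No state change.
Op 5: write(P0, v1, 193). refcount(pp1)=2>1 -> COPY to pp5. 6 ppages; refcounts: pp0:2 pp1:1 pp2:1 pp3:2 pp4:1 pp5:1
Op 6: write(P1, v1, 102). refcount(pp1)=1 -> write in place. 6 ppages; refcounts: pp0:2 pp1:1 pp2:1 pp3:2 pp4:1 pp5:1

Answer: 2 1 1 2 1 1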